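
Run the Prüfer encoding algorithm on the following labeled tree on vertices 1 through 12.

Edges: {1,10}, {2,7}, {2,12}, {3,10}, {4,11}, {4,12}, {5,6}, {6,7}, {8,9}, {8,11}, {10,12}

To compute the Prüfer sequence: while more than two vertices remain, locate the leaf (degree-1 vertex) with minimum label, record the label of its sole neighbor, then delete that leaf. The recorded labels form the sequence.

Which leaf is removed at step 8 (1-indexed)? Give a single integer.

Answer: 8

Derivation:
Step 1: current leaves = {1,3,5,9}. Remove leaf 1 (neighbor: 10).
Step 2: current leaves = {3,5,9}. Remove leaf 3 (neighbor: 10).
Step 3: current leaves = {5,9,10}. Remove leaf 5 (neighbor: 6).
Step 4: current leaves = {6,9,10}. Remove leaf 6 (neighbor: 7).
Step 5: current leaves = {7,9,10}. Remove leaf 7 (neighbor: 2).
Step 6: current leaves = {2,9,10}. Remove leaf 2 (neighbor: 12).
Step 7: current leaves = {9,10}. Remove leaf 9 (neighbor: 8).
Step 8: current leaves = {8,10}. Remove leaf 8 (neighbor: 11).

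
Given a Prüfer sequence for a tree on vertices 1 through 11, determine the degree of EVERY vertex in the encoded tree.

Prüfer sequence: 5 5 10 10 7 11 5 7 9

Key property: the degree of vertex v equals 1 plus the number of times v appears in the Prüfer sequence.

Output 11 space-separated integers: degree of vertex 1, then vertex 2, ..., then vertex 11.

Answer: 1 1 1 1 4 1 3 1 2 3 2

Derivation:
p_1 = 5: count[5] becomes 1
p_2 = 5: count[5] becomes 2
p_3 = 10: count[10] becomes 1
p_4 = 10: count[10] becomes 2
p_5 = 7: count[7] becomes 1
p_6 = 11: count[11] becomes 1
p_7 = 5: count[5] becomes 3
p_8 = 7: count[7] becomes 2
p_9 = 9: count[9] becomes 1
Degrees (1 + count): deg[1]=1+0=1, deg[2]=1+0=1, deg[3]=1+0=1, deg[4]=1+0=1, deg[5]=1+3=4, deg[6]=1+0=1, deg[7]=1+2=3, deg[8]=1+0=1, deg[9]=1+1=2, deg[10]=1+2=3, deg[11]=1+1=2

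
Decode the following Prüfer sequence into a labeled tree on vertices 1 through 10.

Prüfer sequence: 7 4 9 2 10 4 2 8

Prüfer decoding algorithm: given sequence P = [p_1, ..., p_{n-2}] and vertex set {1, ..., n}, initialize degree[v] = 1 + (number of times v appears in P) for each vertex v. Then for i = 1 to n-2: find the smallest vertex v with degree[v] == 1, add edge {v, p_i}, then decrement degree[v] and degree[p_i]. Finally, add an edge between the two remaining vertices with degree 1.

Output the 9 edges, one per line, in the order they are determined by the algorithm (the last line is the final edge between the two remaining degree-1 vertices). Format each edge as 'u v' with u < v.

Answer: 1 7
3 4
5 9
2 6
7 10
4 9
2 4
2 8
8 10

Derivation:
Initial degrees: {1:1, 2:3, 3:1, 4:3, 5:1, 6:1, 7:2, 8:2, 9:2, 10:2}
Step 1: smallest deg-1 vertex = 1, p_1 = 7. Add edge {1,7}. Now deg[1]=0, deg[7]=1.
Step 2: smallest deg-1 vertex = 3, p_2 = 4. Add edge {3,4}. Now deg[3]=0, deg[4]=2.
Step 3: smallest deg-1 vertex = 5, p_3 = 9. Add edge {5,9}. Now deg[5]=0, deg[9]=1.
Step 4: smallest deg-1 vertex = 6, p_4 = 2. Add edge {2,6}. Now deg[6]=0, deg[2]=2.
Step 5: smallest deg-1 vertex = 7, p_5 = 10. Add edge {7,10}. Now deg[7]=0, deg[10]=1.
Step 6: smallest deg-1 vertex = 9, p_6 = 4. Add edge {4,9}. Now deg[9]=0, deg[4]=1.
Step 7: smallest deg-1 vertex = 4, p_7 = 2. Add edge {2,4}. Now deg[4]=0, deg[2]=1.
Step 8: smallest deg-1 vertex = 2, p_8 = 8. Add edge {2,8}. Now deg[2]=0, deg[8]=1.
Final: two remaining deg-1 vertices are 8, 10. Add edge {8,10}.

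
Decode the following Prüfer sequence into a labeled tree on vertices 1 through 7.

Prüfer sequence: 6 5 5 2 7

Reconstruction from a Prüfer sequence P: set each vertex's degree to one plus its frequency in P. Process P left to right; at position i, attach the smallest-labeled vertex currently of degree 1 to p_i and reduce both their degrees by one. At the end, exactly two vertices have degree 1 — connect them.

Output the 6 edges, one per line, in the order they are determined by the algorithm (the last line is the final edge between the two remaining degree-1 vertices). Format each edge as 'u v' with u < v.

Answer: 1 6
3 5
4 5
2 5
2 7
6 7

Derivation:
Initial degrees: {1:1, 2:2, 3:1, 4:1, 5:3, 6:2, 7:2}
Step 1: smallest deg-1 vertex = 1, p_1 = 6. Add edge {1,6}. Now deg[1]=0, deg[6]=1.
Step 2: smallest deg-1 vertex = 3, p_2 = 5. Add edge {3,5}. Now deg[3]=0, deg[5]=2.
Step 3: smallest deg-1 vertex = 4, p_3 = 5. Add edge {4,5}. Now deg[4]=0, deg[5]=1.
Step 4: smallest deg-1 vertex = 5, p_4 = 2. Add edge {2,5}. Now deg[5]=0, deg[2]=1.
Step 5: smallest deg-1 vertex = 2, p_5 = 7. Add edge {2,7}. Now deg[2]=0, deg[7]=1.
Final: two remaining deg-1 vertices are 6, 7. Add edge {6,7}.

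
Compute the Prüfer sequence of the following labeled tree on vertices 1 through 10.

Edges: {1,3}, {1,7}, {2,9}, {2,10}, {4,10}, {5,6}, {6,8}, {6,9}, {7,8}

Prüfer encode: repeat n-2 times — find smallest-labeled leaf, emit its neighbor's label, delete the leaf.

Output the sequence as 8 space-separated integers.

Answer: 1 7 10 6 8 6 9 2

Derivation:
Step 1: leaves = {3,4,5}. Remove smallest leaf 3, emit neighbor 1.
Step 2: leaves = {1,4,5}. Remove smallest leaf 1, emit neighbor 7.
Step 3: leaves = {4,5,7}. Remove smallest leaf 4, emit neighbor 10.
Step 4: leaves = {5,7,10}. Remove smallest leaf 5, emit neighbor 6.
Step 5: leaves = {7,10}. Remove smallest leaf 7, emit neighbor 8.
Step 6: leaves = {8,10}. Remove smallest leaf 8, emit neighbor 6.
Step 7: leaves = {6,10}. Remove smallest leaf 6, emit neighbor 9.
Step 8: leaves = {9,10}. Remove smallest leaf 9, emit neighbor 2.
Done: 2 vertices remain (2, 10). Sequence = [1 7 10 6 8 6 9 2]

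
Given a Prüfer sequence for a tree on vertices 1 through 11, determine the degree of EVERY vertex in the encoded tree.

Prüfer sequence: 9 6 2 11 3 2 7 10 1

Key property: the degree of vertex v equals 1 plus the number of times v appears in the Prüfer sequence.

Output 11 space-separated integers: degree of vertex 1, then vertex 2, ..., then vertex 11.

p_1 = 9: count[9] becomes 1
p_2 = 6: count[6] becomes 1
p_3 = 2: count[2] becomes 1
p_4 = 11: count[11] becomes 1
p_5 = 3: count[3] becomes 1
p_6 = 2: count[2] becomes 2
p_7 = 7: count[7] becomes 1
p_8 = 10: count[10] becomes 1
p_9 = 1: count[1] becomes 1
Degrees (1 + count): deg[1]=1+1=2, deg[2]=1+2=3, deg[3]=1+1=2, deg[4]=1+0=1, deg[5]=1+0=1, deg[6]=1+1=2, deg[7]=1+1=2, deg[8]=1+0=1, deg[9]=1+1=2, deg[10]=1+1=2, deg[11]=1+1=2

Answer: 2 3 2 1 1 2 2 1 2 2 2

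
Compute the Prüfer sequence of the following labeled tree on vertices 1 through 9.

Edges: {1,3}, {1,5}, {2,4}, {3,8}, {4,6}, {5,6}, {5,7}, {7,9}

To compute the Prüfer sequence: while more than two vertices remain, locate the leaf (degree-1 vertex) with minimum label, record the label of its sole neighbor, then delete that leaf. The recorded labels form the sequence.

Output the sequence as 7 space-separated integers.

Step 1: leaves = {2,8,9}. Remove smallest leaf 2, emit neighbor 4.
Step 2: leaves = {4,8,9}. Remove smallest leaf 4, emit neighbor 6.
Step 3: leaves = {6,8,9}. Remove smallest leaf 6, emit neighbor 5.
Step 4: leaves = {8,9}. Remove smallest leaf 8, emit neighbor 3.
Step 5: leaves = {3,9}. Remove smallest leaf 3, emit neighbor 1.
Step 6: leaves = {1,9}. Remove smallest leaf 1, emit neighbor 5.
Step 7: leaves = {5,9}. Remove smallest leaf 5, emit neighbor 7.
Done: 2 vertices remain (7, 9). Sequence = [4 6 5 3 1 5 7]

Answer: 4 6 5 3 1 5 7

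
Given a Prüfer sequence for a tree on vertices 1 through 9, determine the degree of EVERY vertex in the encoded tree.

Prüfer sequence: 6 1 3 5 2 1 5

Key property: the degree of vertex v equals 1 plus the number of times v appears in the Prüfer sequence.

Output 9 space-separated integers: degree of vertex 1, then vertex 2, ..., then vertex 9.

p_1 = 6: count[6] becomes 1
p_2 = 1: count[1] becomes 1
p_3 = 3: count[3] becomes 1
p_4 = 5: count[5] becomes 1
p_5 = 2: count[2] becomes 1
p_6 = 1: count[1] becomes 2
p_7 = 5: count[5] becomes 2
Degrees (1 + count): deg[1]=1+2=3, deg[2]=1+1=2, deg[3]=1+1=2, deg[4]=1+0=1, deg[5]=1+2=3, deg[6]=1+1=2, deg[7]=1+0=1, deg[8]=1+0=1, deg[9]=1+0=1

Answer: 3 2 2 1 3 2 1 1 1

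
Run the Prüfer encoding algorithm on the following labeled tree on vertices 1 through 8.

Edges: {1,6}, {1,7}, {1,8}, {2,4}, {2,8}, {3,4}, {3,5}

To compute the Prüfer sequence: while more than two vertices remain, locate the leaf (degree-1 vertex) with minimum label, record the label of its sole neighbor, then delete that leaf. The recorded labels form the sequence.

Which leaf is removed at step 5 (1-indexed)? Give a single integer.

Answer: 6

Derivation:
Step 1: current leaves = {5,6,7}. Remove leaf 5 (neighbor: 3).
Step 2: current leaves = {3,6,7}. Remove leaf 3 (neighbor: 4).
Step 3: current leaves = {4,6,7}. Remove leaf 4 (neighbor: 2).
Step 4: current leaves = {2,6,7}. Remove leaf 2 (neighbor: 8).
Step 5: current leaves = {6,7,8}. Remove leaf 6 (neighbor: 1).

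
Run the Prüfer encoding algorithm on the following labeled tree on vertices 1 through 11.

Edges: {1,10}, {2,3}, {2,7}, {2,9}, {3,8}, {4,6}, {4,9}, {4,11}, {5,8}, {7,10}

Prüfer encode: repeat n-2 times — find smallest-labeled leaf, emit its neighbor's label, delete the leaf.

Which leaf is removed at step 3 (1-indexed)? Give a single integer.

Answer: 6

Derivation:
Step 1: current leaves = {1,5,6,11}. Remove leaf 1 (neighbor: 10).
Step 2: current leaves = {5,6,10,11}. Remove leaf 5 (neighbor: 8).
Step 3: current leaves = {6,8,10,11}. Remove leaf 6 (neighbor: 4).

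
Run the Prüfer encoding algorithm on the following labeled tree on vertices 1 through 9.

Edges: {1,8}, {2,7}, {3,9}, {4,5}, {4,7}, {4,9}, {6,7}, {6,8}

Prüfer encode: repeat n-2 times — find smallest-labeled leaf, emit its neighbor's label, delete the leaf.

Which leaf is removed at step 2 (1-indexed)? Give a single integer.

Answer: 2

Derivation:
Step 1: current leaves = {1,2,3,5}. Remove leaf 1 (neighbor: 8).
Step 2: current leaves = {2,3,5,8}. Remove leaf 2 (neighbor: 7).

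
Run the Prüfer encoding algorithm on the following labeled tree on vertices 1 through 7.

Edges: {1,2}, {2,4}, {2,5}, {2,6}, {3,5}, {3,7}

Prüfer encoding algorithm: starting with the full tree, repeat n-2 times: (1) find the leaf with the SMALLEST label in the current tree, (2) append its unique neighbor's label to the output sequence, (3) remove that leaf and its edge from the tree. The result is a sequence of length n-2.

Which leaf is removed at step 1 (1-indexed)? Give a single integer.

Answer: 1

Derivation:
Step 1: current leaves = {1,4,6,7}. Remove leaf 1 (neighbor: 2).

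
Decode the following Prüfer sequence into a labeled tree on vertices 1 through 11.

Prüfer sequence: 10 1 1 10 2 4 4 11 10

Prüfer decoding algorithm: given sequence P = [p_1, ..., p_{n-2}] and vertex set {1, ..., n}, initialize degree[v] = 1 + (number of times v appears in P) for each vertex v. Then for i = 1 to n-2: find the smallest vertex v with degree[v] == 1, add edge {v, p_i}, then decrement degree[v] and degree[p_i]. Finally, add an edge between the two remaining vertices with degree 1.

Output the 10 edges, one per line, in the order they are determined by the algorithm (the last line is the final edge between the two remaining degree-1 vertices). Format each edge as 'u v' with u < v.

Answer: 3 10
1 5
1 6
1 10
2 7
2 4
4 8
4 11
9 10
10 11

Derivation:
Initial degrees: {1:3, 2:2, 3:1, 4:3, 5:1, 6:1, 7:1, 8:1, 9:1, 10:4, 11:2}
Step 1: smallest deg-1 vertex = 3, p_1 = 10. Add edge {3,10}. Now deg[3]=0, deg[10]=3.
Step 2: smallest deg-1 vertex = 5, p_2 = 1. Add edge {1,5}. Now deg[5]=0, deg[1]=2.
Step 3: smallest deg-1 vertex = 6, p_3 = 1. Add edge {1,6}. Now deg[6]=0, deg[1]=1.
Step 4: smallest deg-1 vertex = 1, p_4 = 10. Add edge {1,10}. Now deg[1]=0, deg[10]=2.
Step 5: smallest deg-1 vertex = 7, p_5 = 2. Add edge {2,7}. Now deg[7]=0, deg[2]=1.
Step 6: smallest deg-1 vertex = 2, p_6 = 4. Add edge {2,4}. Now deg[2]=0, deg[4]=2.
Step 7: smallest deg-1 vertex = 8, p_7 = 4. Add edge {4,8}. Now deg[8]=0, deg[4]=1.
Step 8: smallest deg-1 vertex = 4, p_8 = 11. Add edge {4,11}. Now deg[4]=0, deg[11]=1.
Step 9: smallest deg-1 vertex = 9, p_9 = 10. Add edge {9,10}. Now deg[9]=0, deg[10]=1.
Final: two remaining deg-1 vertices are 10, 11. Add edge {10,11}.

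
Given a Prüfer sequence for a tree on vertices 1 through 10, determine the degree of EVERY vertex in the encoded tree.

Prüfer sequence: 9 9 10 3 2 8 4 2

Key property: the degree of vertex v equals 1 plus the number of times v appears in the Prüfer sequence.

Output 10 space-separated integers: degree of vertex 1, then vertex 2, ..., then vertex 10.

p_1 = 9: count[9] becomes 1
p_2 = 9: count[9] becomes 2
p_3 = 10: count[10] becomes 1
p_4 = 3: count[3] becomes 1
p_5 = 2: count[2] becomes 1
p_6 = 8: count[8] becomes 1
p_7 = 4: count[4] becomes 1
p_8 = 2: count[2] becomes 2
Degrees (1 + count): deg[1]=1+0=1, deg[2]=1+2=3, deg[3]=1+1=2, deg[4]=1+1=2, deg[5]=1+0=1, deg[6]=1+0=1, deg[7]=1+0=1, deg[8]=1+1=2, deg[9]=1+2=3, deg[10]=1+1=2

Answer: 1 3 2 2 1 1 1 2 3 2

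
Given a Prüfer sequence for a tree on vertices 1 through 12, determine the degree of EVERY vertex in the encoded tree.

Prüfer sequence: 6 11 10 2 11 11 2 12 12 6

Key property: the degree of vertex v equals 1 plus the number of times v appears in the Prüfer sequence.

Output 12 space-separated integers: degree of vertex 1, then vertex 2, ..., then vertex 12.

Answer: 1 3 1 1 1 3 1 1 1 2 4 3

Derivation:
p_1 = 6: count[6] becomes 1
p_2 = 11: count[11] becomes 1
p_3 = 10: count[10] becomes 1
p_4 = 2: count[2] becomes 1
p_5 = 11: count[11] becomes 2
p_6 = 11: count[11] becomes 3
p_7 = 2: count[2] becomes 2
p_8 = 12: count[12] becomes 1
p_9 = 12: count[12] becomes 2
p_10 = 6: count[6] becomes 2
Degrees (1 + count): deg[1]=1+0=1, deg[2]=1+2=3, deg[3]=1+0=1, deg[4]=1+0=1, deg[5]=1+0=1, deg[6]=1+2=3, deg[7]=1+0=1, deg[8]=1+0=1, deg[9]=1+0=1, deg[10]=1+1=2, deg[11]=1+3=4, deg[12]=1+2=3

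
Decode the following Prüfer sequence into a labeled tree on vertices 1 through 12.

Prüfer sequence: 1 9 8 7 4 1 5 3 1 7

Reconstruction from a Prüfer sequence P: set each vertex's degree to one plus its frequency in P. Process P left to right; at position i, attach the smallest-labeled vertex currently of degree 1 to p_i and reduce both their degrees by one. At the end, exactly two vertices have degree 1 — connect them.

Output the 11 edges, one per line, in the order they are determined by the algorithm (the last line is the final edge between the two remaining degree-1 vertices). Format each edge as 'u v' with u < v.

Initial degrees: {1:4, 2:1, 3:2, 4:2, 5:2, 6:1, 7:3, 8:2, 9:2, 10:1, 11:1, 12:1}
Step 1: smallest deg-1 vertex = 2, p_1 = 1. Add edge {1,2}. Now deg[2]=0, deg[1]=3.
Step 2: smallest deg-1 vertex = 6, p_2 = 9. Add edge {6,9}. Now deg[6]=0, deg[9]=1.
Step 3: smallest deg-1 vertex = 9, p_3 = 8. Add edge {8,9}. Now deg[9]=0, deg[8]=1.
Step 4: smallest deg-1 vertex = 8, p_4 = 7. Add edge {7,8}. Now deg[8]=0, deg[7]=2.
Step 5: smallest deg-1 vertex = 10, p_5 = 4. Add edge {4,10}. Now deg[10]=0, deg[4]=1.
Step 6: smallest deg-1 vertex = 4, p_6 = 1. Add edge {1,4}. Now deg[4]=0, deg[1]=2.
Step 7: smallest deg-1 vertex = 11, p_7 = 5. Add edge {5,11}. Now deg[11]=0, deg[5]=1.
Step 8: smallest deg-1 vertex = 5, p_8 = 3. Add edge {3,5}. Now deg[5]=0, deg[3]=1.
Step 9: smallest deg-1 vertex = 3, p_9 = 1. Add edge {1,3}. Now deg[3]=0, deg[1]=1.
Step 10: smallest deg-1 vertex = 1, p_10 = 7. Add edge {1,7}. Now deg[1]=0, deg[7]=1.
Final: two remaining deg-1 vertices are 7, 12. Add edge {7,12}.

Answer: 1 2
6 9
8 9
7 8
4 10
1 4
5 11
3 5
1 3
1 7
7 12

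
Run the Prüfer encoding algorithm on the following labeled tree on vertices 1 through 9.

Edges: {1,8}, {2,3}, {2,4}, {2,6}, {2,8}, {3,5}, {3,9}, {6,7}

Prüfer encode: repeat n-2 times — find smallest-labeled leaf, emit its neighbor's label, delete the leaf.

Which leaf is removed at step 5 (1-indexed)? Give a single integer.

Answer: 6

Derivation:
Step 1: current leaves = {1,4,5,7,9}. Remove leaf 1 (neighbor: 8).
Step 2: current leaves = {4,5,7,8,9}. Remove leaf 4 (neighbor: 2).
Step 3: current leaves = {5,7,8,9}. Remove leaf 5 (neighbor: 3).
Step 4: current leaves = {7,8,9}. Remove leaf 7 (neighbor: 6).
Step 5: current leaves = {6,8,9}. Remove leaf 6 (neighbor: 2).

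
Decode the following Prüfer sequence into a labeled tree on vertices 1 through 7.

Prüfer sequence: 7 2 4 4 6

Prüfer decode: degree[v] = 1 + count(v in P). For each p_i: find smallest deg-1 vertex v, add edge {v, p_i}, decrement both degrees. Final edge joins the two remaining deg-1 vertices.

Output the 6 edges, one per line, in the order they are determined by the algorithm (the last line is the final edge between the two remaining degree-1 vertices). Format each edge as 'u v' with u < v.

Answer: 1 7
2 3
2 4
4 5
4 6
6 7

Derivation:
Initial degrees: {1:1, 2:2, 3:1, 4:3, 5:1, 6:2, 7:2}
Step 1: smallest deg-1 vertex = 1, p_1 = 7. Add edge {1,7}. Now deg[1]=0, deg[7]=1.
Step 2: smallest deg-1 vertex = 3, p_2 = 2. Add edge {2,3}. Now deg[3]=0, deg[2]=1.
Step 3: smallest deg-1 vertex = 2, p_3 = 4. Add edge {2,4}. Now deg[2]=0, deg[4]=2.
Step 4: smallest deg-1 vertex = 5, p_4 = 4. Add edge {4,5}. Now deg[5]=0, deg[4]=1.
Step 5: smallest deg-1 vertex = 4, p_5 = 6. Add edge {4,6}. Now deg[4]=0, deg[6]=1.
Final: two remaining deg-1 vertices are 6, 7. Add edge {6,7}.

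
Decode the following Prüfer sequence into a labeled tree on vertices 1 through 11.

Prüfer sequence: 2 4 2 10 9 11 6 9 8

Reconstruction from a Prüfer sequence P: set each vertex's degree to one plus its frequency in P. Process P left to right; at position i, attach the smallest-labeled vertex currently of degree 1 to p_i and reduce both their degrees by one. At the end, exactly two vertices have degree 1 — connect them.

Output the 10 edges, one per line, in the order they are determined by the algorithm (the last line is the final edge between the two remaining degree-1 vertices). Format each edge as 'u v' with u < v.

Answer: 1 2
3 4
2 4
2 10
5 9
7 11
6 10
6 9
8 9
8 11

Derivation:
Initial degrees: {1:1, 2:3, 3:1, 4:2, 5:1, 6:2, 7:1, 8:2, 9:3, 10:2, 11:2}
Step 1: smallest deg-1 vertex = 1, p_1 = 2. Add edge {1,2}. Now deg[1]=0, deg[2]=2.
Step 2: smallest deg-1 vertex = 3, p_2 = 4. Add edge {3,4}. Now deg[3]=0, deg[4]=1.
Step 3: smallest deg-1 vertex = 4, p_3 = 2. Add edge {2,4}. Now deg[4]=0, deg[2]=1.
Step 4: smallest deg-1 vertex = 2, p_4 = 10. Add edge {2,10}. Now deg[2]=0, deg[10]=1.
Step 5: smallest deg-1 vertex = 5, p_5 = 9. Add edge {5,9}. Now deg[5]=0, deg[9]=2.
Step 6: smallest deg-1 vertex = 7, p_6 = 11. Add edge {7,11}. Now deg[7]=0, deg[11]=1.
Step 7: smallest deg-1 vertex = 10, p_7 = 6. Add edge {6,10}. Now deg[10]=0, deg[6]=1.
Step 8: smallest deg-1 vertex = 6, p_8 = 9. Add edge {6,9}. Now deg[6]=0, deg[9]=1.
Step 9: smallest deg-1 vertex = 9, p_9 = 8. Add edge {8,9}. Now deg[9]=0, deg[8]=1.
Final: two remaining deg-1 vertices are 8, 11. Add edge {8,11}.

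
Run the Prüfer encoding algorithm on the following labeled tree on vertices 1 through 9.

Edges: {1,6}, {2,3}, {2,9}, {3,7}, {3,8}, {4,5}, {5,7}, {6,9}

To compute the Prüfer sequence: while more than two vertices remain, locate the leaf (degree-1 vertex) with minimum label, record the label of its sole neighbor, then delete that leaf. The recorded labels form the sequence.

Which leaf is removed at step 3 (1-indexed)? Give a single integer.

Answer: 5

Derivation:
Step 1: current leaves = {1,4,8}. Remove leaf 1 (neighbor: 6).
Step 2: current leaves = {4,6,8}. Remove leaf 4 (neighbor: 5).
Step 3: current leaves = {5,6,8}. Remove leaf 5 (neighbor: 7).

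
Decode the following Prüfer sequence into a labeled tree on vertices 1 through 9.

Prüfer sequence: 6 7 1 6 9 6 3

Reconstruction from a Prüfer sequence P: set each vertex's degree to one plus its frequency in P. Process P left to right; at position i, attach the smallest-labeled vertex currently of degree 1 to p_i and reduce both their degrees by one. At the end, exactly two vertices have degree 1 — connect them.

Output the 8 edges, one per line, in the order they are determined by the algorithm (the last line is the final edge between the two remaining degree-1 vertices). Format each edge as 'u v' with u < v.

Answer: 2 6
4 7
1 5
1 6
7 9
6 8
3 6
3 9

Derivation:
Initial degrees: {1:2, 2:1, 3:2, 4:1, 5:1, 6:4, 7:2, 8:1, 9:2}
Step 1: smallest deg-1 vertex = 2, p_1 = 6. Add edge {2,6}. Now deg[2]=0, deg[6]=3.
Step 2: smallest deg-1 vertex = 4, p_2 = 7. Add edge {4,7}. Now deg[4]=0, deg[7]=1.
Step 3: smallest deg-1 vertex = 5, p_3 = 1. Add edge {1,5}. Now deg[5]=0, deg[1]=1.
Step 4: smallest deg-1 vertex = 1, p_4 = 6. Add edge {1,6}. Now deg[1]=0, deg[6]=2.
Step 5: smallest deg-1 vertex = 7, p_5 = 9. Add edge {7,9}. Now deg[7]=0, deg[9]=1.
Step 6: smallest deg-1 vertex = 8, p_6 = 6. Add edge {6,8}. Now deg[8]=0, deg[6]=1.
Step 7: smallest deg-1 vertex = 6, p_7 = 3. Add edge {3,6}. Now deg[6]=0, deg[3]=1.
Final: two remaining deg-1 vertices are 3, 9. Add edge {3,9}.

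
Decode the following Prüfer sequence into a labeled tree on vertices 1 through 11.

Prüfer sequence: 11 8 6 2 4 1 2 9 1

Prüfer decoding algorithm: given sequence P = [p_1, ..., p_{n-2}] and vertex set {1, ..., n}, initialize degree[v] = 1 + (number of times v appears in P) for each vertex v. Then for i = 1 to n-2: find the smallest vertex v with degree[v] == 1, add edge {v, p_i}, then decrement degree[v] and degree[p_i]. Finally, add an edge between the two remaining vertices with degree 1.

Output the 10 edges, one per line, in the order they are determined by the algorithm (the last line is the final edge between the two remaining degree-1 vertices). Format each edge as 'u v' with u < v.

Answer: 3 11
5 8
6 7
2 6
4 8
1 4
2 10
2 9
1 9
1 11

Derivation:
Initial degrees: {1:3, 2:3, 3:1, 4:2, 5:1, 6:2, 7:1, 8:2, 9:2, 10:1, 11:2}
Step 1: smallest deg-1 vertex = 3, p_1 = 11. Add edge {3,11}. Now deg[3]=0, deg[11]=1.
Step 2: smallest deg-1 vertex = 5, p_2 = 8. Add edge {5,8}. Now deg[5]=0, deg[8]=1.
Step 3: smallest deg-1 vertex = 7, p_3 = 6. Add edge {6,7}. Now deg[7]=0, deg[6]=1.
Step 4: smallest deg-1 vertex = 6, p_4 = 2. Add edge {2,6}. Now deg[6]=0, deg[2]=2.
Step 5: smallest deg-1 vertex = 8, p_5 = 4. Add edge {4,8}. Now deg[8]=0, deg[4]=1.
Step 6: smallest deg-1 vertex = 4, p_6 = 1. Add edge {1,4}. Now deg[4]=0, deg[1]=2.
Step 7: smallest deg-1 vertex = 10, p_7 = 2. Add edge {2,10}. Now deg[10]=0, deg[2]=1.
Step 8: smallest deg-1 vertex = 2, p_8 = 9. Add edge {2,9}. Now deg[2]=0, deg[9]=1.
Step 9: smallest deg-1 vertex = 9, p_9 = 1. Add edge {1,9}. Now deg[9]=0, deg[1]=1.
Final: two remaining deg-1 vertices are 1, 11. Add edge {1,11}.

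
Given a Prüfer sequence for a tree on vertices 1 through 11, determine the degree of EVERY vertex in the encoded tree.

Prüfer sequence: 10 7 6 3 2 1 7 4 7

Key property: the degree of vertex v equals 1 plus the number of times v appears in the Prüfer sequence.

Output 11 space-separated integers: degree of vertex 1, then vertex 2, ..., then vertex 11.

p_1 = 10: count[10] becomes 1
p_2 = 7: count[7] becomes 1
p_3 = 6: count[6] becomes 1
p_4 = 3: count[3] becomes 1
p_5 = 2: count[2] becomes 1
p_6 = 1: count[1] becomes 1
p_7 = 7: count[7] becomes 2
p_8 = 4: count[4] becomes 1
p_9 = 7: count[7] becomes 3
Degrees (1 + count): deg[1]=1+1=2, deg[2]=1+1=2, deg[3]=1+1=2, deg[4]=1+1=2, deg[5]=1+0=1, deg[6]=1+1=2, deg[7]=1+3=4, deg[8]=1+0=1, deg[9]=1+0=1, deg[10]=1+1=2, deg[11]=1+0=1

Answer: 2 2 2 2 1 2 4 1 1 2 1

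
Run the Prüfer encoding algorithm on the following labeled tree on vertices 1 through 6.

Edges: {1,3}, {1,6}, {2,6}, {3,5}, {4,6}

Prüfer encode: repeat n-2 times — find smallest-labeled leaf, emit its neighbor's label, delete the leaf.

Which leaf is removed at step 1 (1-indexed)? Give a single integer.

Step 1: current leaves = {2,4,5}. Remove leaf 2 (neighbor: 6).

Answer: 2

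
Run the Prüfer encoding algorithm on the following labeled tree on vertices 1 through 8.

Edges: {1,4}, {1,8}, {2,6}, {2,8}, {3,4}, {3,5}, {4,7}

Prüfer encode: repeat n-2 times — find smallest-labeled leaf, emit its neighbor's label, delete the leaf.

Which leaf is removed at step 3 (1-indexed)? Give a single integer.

Step 1: current leaves = {5,6,7}. Remove leaf 5 (neighbor: 3).
Step 2: current leaves = {3,6,7}. Remove leaf 3 (neighbor: 4).
Step 3: current leaves = {6,7}. Remove leaf 6 (neighbor: 2).

Answer: 6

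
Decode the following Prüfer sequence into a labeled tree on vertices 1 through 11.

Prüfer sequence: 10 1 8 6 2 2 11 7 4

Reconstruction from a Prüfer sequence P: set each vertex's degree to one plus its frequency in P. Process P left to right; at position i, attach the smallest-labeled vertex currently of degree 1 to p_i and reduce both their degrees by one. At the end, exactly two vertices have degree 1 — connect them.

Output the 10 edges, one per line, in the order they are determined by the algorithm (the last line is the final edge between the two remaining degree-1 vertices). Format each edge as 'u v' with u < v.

Answer: 3 10
1 5
1 8
6 8
2 6
2 9
2 11
7 10
4 7
4 11

Derivation:
Initial degrees: {1:2, 2:3, 3:1, 4:2, 5:1, 6:2, 7:2, 8:2, 9:1, 10:2, 11:2}
Step 1: smallest deg-1 vertex = 3, p_1 = 10. Add edge {3,10}. Now deg[3]=0, deg[10]=1.
Step 2: smallest deg-1 vertex = 5, p_2 = 1. Add edge {1,5}. Now deg[5]=0, deg[1]=1.
Step 3: smallest deg-1 vertex = 1, p_3 = 8. Add edge {1,8}. Now deg[1]=0, deg[8]=1.
Step 4: smallest deg-1 vertex = 8, p_4 = 6. Add edge {6,8}. Now deg[8]=0, deg[6]=1.
Step 5: smallest deg-1 vertex = 6, p_5 = 2. Add edge {2,6}. Now deg[6]=0, deg[2]=2.
Step 6: smallest deg-1 vertex = 9, p_6 = 2. Add edge {2,9}. Now deg[9]=0, deg[2]=1.
Step 7: smallest deg-1 vertex = 2, p_7 = 11. Add edge {2,11}. Now deg[2]=0, deg[11]=1.
Step 8: smallest deg-1 vertex = 10, p_8 = 7. Add edge {7,10}. Now deg[10]=0, deg[7]=1.
Step 9: smallest deg-1 vertex = 7, p_9 = 4. Add edge {4,7}. Now deg[7]=0, deg[4]=1.
Final: two remaining deg-1 vertices are 4, 11. Add edge {4,11}.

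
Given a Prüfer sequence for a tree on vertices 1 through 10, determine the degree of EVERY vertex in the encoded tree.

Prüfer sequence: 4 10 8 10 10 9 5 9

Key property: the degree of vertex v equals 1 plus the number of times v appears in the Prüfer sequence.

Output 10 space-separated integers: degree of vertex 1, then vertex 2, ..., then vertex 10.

Answer: 1 1 1 2 2 1 1 2 3 4

Derivation:
p_1 = 4: count[4] becomes 1
p_2 = 10: count[10] becomes 1
p_3 = 8: count[8] becomes 1
p_4 = 10: count[10] becomes 2
p_5 = 10: count[10] becomes 3
p_6 = 9: count[9] becomes 1
p_7 = 5: count[5] becomes 1
p_8 = 9: count[9] becomes 2
Degrees (1 + count): deg[1]=1+0=1, deg[2]=1+0=1, deg[3]=1+0=1, deg[4]=1+1=2, deg[5]=1+1=2, deg[6]=1+0=1, deg[7]=1+0=1, deg[8]=1+1=2, deg[9]=1+2=3, deg[10]=1+3=4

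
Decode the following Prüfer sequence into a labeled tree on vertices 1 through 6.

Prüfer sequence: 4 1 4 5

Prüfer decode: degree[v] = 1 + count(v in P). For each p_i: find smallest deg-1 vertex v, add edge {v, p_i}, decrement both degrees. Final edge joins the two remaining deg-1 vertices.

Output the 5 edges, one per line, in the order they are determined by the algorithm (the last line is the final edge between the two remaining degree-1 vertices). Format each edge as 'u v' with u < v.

Initial degrees: {1:2, 2:1, 3:1, 4:3, 5:2, 6:1}
Step 1: smallest deg-1 vertex = 2, p_1 = 4. Add edge {2,4}. Now deg[2]=0, deg[4]=2.
Step 2: smallest deg-1 vertex = 3, p_2 = 1. Add edge {1,3}. Now deg[3]=0, deg[1]=1.
Step 3: smallest deg-1 vertex = 1, p_3 = 4. Add edge {1,4}. Now deg[1]=0, deg[4]=1.
Step 4: smallest deg-1 vertex = 4, p_4 = 5. Add edge {4,5}. Now deg[4]=0, deg[5]=1.
Final: two remaining deg-1 vertices are 5, 6. Add edge {5,6}.

Answer: 2 4
1 3
1 4
4 5
5 6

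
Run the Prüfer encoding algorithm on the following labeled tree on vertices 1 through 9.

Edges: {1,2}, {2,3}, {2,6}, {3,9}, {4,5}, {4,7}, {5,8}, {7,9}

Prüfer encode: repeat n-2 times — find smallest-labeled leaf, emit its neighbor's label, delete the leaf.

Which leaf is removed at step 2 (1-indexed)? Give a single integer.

Step 1: current leaves = {1,6,8}. Remove leaf 1 (neighbor: 2).
Step 2: current leaves = {6,8}. Remove leaf 6 (neighbor: 2).

Answer: 6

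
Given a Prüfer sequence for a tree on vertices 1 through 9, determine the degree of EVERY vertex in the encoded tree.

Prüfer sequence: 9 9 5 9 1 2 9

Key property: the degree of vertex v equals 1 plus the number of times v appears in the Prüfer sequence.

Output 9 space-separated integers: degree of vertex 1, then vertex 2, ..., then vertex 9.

Answer: 2 2 1 1 2 1 1 1 5

Derivation:
p_1 = 9: count[9] becomes 1
p_2 = 9: count[9] becomes 2
p_3 = 5: count[5] becomes 1
p_4 = 9: count[9] becomes 3
p_5 = 1: count[1] becomes 1
p_6 = 2: count[2] becomes 1
p_7 = 9: count[9] becomes 4
Degrees (1 + count): deg[1]=1+1=2, deg[2]=1+1=2, deg[3]=1+0=1, deg[4]=1+0=1, deg[5]=1+1=2, deg[6]=1+0=1, deg[7]=1+0=1, deg[8]=1+0=1, deg[9]=1+4=5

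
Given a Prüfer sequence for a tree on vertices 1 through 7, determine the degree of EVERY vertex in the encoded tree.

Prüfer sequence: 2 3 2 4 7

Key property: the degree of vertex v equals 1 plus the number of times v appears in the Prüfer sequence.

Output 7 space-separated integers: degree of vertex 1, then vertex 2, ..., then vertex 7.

Answer: 1 3 2 2 1 1 2

Derivation:
p_1 = 2: count[2] becomes 1
p_2 = 3: count[3] becomes 1
p_3 = 2: count[2] becomes 2
p_4 = 4: count[4] becomes 1
p_5 = 7: count[7] becomes 1
Degrees (1 + count): deg[1]=1+0=1, deg[2]=1+2=3, deg[3]=1+1=2, deg[4]=1+1=2, deg[5]=1+0=1, deg[6]=1+0=1, deg[7]=1+1=2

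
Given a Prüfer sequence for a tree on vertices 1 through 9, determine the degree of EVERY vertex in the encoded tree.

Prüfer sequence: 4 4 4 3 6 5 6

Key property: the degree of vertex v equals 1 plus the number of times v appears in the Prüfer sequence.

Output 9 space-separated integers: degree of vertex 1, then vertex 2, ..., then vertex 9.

Answer: 1 1 2 4 2 3 1 1 1

Derivation:
p_1 = 4: count[4] becomes 1
p_2 = 4: count[4] becomes 2
p_3 = 4: count[4] becomes 3
p_4 = 3: count[3] becomes 1
p_5 = 6: count[6] becomes 1
p_6 = 5: count[5] becomes 1
p_7 = 6: count[6] becomes 2
Degrees (1 + count): deg[1]=1+0=1, deg[2]=1+0=1, deg[3]=1+1=2, deg[4]=1+3=4, deg[5]=1+1=2, deg[6]=1+2=3, deg[7]=1+0=1, deg[8]=1+0=1, deg[9]=1+0=1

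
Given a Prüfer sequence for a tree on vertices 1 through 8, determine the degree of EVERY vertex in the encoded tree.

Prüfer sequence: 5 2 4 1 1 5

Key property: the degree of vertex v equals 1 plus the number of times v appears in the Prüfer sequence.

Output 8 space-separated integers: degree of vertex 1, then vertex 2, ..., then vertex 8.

Answer: 3 2 1 2 3 1 1 1

Derivation:
p_1 = 5: count[5] becomes 1
p_2 = 2: count[2] becomes 1
p_3 = 4: count[4] becomes 1
p_4 = 1: count[1] becomes 1
p_5 = 1: count[1] becomes 2
p_6 = 5: count[5] becomes 2
Degrees (1 + count): deg[1]=1+2=3, deg[2]=1+1=2, deg[3]=1+0=1, deg[4]=1+1=2, deg[5]=1+2=3, deg[6]=1+0=1, deg[7]=1+0=1, deg[8]=1+0=1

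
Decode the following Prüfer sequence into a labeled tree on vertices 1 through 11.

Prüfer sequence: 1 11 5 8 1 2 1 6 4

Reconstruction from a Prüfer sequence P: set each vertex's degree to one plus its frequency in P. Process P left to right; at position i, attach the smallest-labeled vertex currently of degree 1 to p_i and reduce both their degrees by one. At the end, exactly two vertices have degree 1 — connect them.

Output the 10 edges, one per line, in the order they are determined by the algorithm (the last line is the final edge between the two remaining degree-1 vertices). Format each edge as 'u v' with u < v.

Answer: 1 3
7 11
5 9
5 8
1 8
2 10
1 2
1 6
4 6
4 11

Derivation:
Initial degrees: {1:4, 2:2, 3:1, 4:2, 5:2, 6:2, 7:1, 8:2, 9:1, 10:1, 11:2}
Step 1: smallest deg-1 vertex = 3, p_1 = 1. Add edge {1,3}. Now deg[3]=0, deg[1]=3.
Step 2: smallest deg-1 vertex = 7, p_2 = 11. Add edge {7,11}. Now deg[7]=0, deg[11]=1.
Step 3: smallest deg-1 vertex = 9, p_3 = 5. Add edge {5,9}. Now deg[9]=0, deg[5]=1.
Step 4: smallest deg-1 vertex = 5, p_4 = 8. Add edge {5,8}. Now deg[5]=0, deg[8]=1.
Step 5: smallest deg-1 vertex = 8, p_5 = 1. Add edge {1,8}. Now deg[8]=0, deg[1]=2.
Step 6: smallest deg-1 vertex = 10, p_6 = 2. Add edge {2,10}. Now deg[10]=0, deg[2]=1.
Step 7: smallest deg-1 vertex = 2, p_7 = 1. Add edge {1,2}. Now deg[2]=0, deg[1]=1.
Step 8: smallest deg-1 vertex = 1, p_8 = 6. Add edge {1,6}. Now deg[1]=0, deg[6]=1.
Step 9: smallest deg-1 vertex = 6, p_9 = 4. Add edge {4,6}. Now deg[6]=0, deg[4]=1.
Final: two remaining deg-1 vertices are 4, 11. Add edge {4,11}.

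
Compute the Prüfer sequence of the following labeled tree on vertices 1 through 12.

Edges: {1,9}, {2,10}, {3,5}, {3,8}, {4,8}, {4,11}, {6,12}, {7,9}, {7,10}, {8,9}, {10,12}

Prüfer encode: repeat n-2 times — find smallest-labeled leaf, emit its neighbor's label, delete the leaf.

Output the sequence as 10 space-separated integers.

Step 1: leaves = {1,2,5,6,11}. Remove smallest leaf 1, emit neighbor 9.
Step 2: leaves = {2,5,6,11}. Remove smallest leaf 2, emit neighbor 10.
Step 3: leaves = {5,6,11}. Remove smallest leaf 5, emit neighbor 3.
Step 4: leaves = {3,6,11}. Remove smallest leaf 3, emit neighbor 8.
Step 5: leaves = {6,11}. Remove smallest leaf 6, emit neighbor 12.
Step 6: leaves = {11,12}. Remove smallest leaf 11, emit neighbor 4.
Step 7: leaves = {4,12}. Remove smallest leaf 4, emit neighbor 8.
Step 8: leaves = {8,12}. Remove smallest leaf 8, emit neighbor 9.
Step 9: leaves = {9,12}. Remove smallest leaf 9, emit neighbor 7.
Step 10: leaves = {7,12}. Remove smallest leaf 7, emit neighbor 10.
Done: 2 vertices remain (10, 12). Sequence = [9 10 3 8 12 4 8 9 7 10]

Answer: 9 10 3 8 12 4 8 9 7 10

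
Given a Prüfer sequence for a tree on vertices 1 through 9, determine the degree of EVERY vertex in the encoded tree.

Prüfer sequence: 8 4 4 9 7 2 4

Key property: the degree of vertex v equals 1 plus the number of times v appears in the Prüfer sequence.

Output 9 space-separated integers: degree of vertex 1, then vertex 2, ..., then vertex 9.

Answer: 1 2 1 4 1 1 2 2 2

Derivation:
p_1 = 8: count[8] becomes 1
p_2 = 4: count[4] becomes 1
p_3 = 4: count[4] becomes 2
p_4 = 9: count[9] becomes 1
p_5 = 7: count[7] becomes 1
p_6 = 2: count[2] becomes 1
p_7 = 4: count[4] becomes 3
Degrees (1 + count): deg[1]=1+0=1, deg[2]=1+1=2, deg[3]=1+0=1, deg[4]=1+3=4, deg[5]=1+0=1, deg[6]=1+0=1, deg[7]=1+1=2, deg[8]=1+1=2, deg[9]=1+1=2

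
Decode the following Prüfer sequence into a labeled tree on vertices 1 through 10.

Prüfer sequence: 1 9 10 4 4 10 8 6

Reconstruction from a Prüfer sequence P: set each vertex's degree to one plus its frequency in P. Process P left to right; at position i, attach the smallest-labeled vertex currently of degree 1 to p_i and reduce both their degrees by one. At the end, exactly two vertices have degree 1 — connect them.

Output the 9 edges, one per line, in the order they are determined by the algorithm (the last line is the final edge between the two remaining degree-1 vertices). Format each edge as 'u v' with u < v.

Initial degrees: {1:2, 2:1, 3:1, 4:3, 5:1, 6:2, 7:1, 8:2, 9:2, 10:3}
Step 1: smallest deg-1 vertex = 2, p_1 = 1. Add edge {1,2}. Now deg[2]=0, deg[1]=1.
Step 2: smallest deg-1 vertex = 1, p_2 = 9. Add edge {1,9}. Now deg[1]=0, deg[9]=1.
Step 3: smallest deg-1 vertex = 3, p_3 = 10. Add edge {3,10}. Now deg[3]=0, deg[10]=2.
Step 4: smallest deg-1 vertex = 5, p_4 = 4. Add edge {4,5}. Now deg[5]=0, deg[4]=2.
Step 5: smallest deg-1 vertex = 7, p_5 = 4. Add edge {4,7}. Now deg[7]=0, deg[4]=1.
Step 6: smallest deg-1 vertex = 4, p_6 = 10. Add edge {4,10}. Now deg[4]=0, deg[10]=1.
Step 7: smallest deg-1 vertex = 9, p_7 = 8. Add edge {8,9}. Now deg[9]=0, deg[8]=1.
Step 8: smallest deg-1 vertex = 8, p_8 = 6. Add edge {6,8}. Now deg[8]=0, deg[6]=1.
Final: two remaining deg-1 vertices are 6, 10. Add edge {6,10}.

Answer: 1 2
1 9
3 10
4 5
4 7
4 10
8 9
6 8
6 10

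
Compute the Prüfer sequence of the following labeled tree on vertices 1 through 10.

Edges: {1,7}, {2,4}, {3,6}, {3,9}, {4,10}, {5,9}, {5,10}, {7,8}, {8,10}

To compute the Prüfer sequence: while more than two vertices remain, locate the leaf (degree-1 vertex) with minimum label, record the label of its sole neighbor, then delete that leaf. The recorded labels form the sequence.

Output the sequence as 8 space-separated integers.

Answer: 7 4 10 3 9 8 10 5

Derivation:
Step 1: leaves = {1,2,6}. Remove smallest leaf 1, emit neighbor 7.
Step 2: leaves = {2,6,7}. Remove smallest leaf 2, emit neighbor 4.
Step 3: leaves = {4,6,7}. Remove smallest leaf 4, emit neighbor 10.
Step 4: leaves = {6,7}. Remove smallest leaf 6, emit neighbor 3.
Step 5: leaves = {3,7}. Remove smallest leaf 3, emit neighbor 9.
Step 6: leaves = {7,9}. Remove smallest leaf 7, emit neighbor 8.
Step 7: leaves = {8,9}. Remove smallest leaf 8, emit neighbor 10.
Step 8: leaves = {9,10}. Remove smallest leaf 9, emit neighbor 5.
Done: 2 vertices remain (5, 10). Sequence = [7 4 10 3 9 8 10 5]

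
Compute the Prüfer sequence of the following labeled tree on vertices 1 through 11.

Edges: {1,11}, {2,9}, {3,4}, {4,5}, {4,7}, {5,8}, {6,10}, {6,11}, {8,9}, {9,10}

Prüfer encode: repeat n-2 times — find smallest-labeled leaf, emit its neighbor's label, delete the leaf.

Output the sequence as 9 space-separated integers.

Step 1: leaves = {1,2,3,7}. Remove smallest leaf 1, emit neighbor 11.
Step 2: leaves = {2,3,7,11}. Remove smallest leaf 2, emit neighbor 9.
Step 3: leaves = {3,7,11}. Remove smallest leaf 3, emit neighbor 4.
Step 4: leaves = {7,11}. Remove smallest leaf 7, emit neighbor 4.
Step 5: leaves = {4,11}. Remove smallest leaf 4, emit neighbor 5.
Step 6: leaves = {5,11}. Remove smallest leaf 5, emit neighbor 8.
Step 7: leaves = {8,11}. Remove smallest leaf 8, emit neighbor 9.
Step 8: leaves = {9,11}. Remove smallest leaf 9, emit neighbor 10.
Step 9: leaves = {10,11}. Remove smallest leaf 10, emit neighbor 6.
Done: 2 vertices remain (6, 11). Sequence = [11 9 4 4 5 8 9 10 6]

Answer: 11 9 4 4 5 8 9 10 6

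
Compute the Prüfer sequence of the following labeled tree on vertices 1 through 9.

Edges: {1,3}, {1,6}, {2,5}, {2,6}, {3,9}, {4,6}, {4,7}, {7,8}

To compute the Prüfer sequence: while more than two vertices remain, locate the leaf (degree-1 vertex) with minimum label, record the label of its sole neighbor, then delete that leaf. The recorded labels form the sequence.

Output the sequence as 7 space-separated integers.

Step 1: leaves = {5,8,9}. Remove smallest leaf 5, emit neighbor 2.
Step 2: leaves = {2,8,9}. Remove smallest leaf 2, emit neighbor 6.
Step 3: leaves = {8,9}. Remove smallest leaf 8, emit neighbor 7.
Step 4: leaves = {7,9}. Remove smallest leaf 7, emit neighbor 4.
Step 5: leaves = {4,9}. Remove smallest leaf 4, emit neighbor 6.
Step 6: leaves = {6,9}. Remove smallest leaf 6, emit neighbor 1.
Step 7: leaves = {1,9}. Remove smallest leaf 1, emit neighbor 3.
Done: 2 vertices remain (3, 9). Sequence = [2 6 7 4 6 1 3]

Answer: 2 6 7 4 6 1 3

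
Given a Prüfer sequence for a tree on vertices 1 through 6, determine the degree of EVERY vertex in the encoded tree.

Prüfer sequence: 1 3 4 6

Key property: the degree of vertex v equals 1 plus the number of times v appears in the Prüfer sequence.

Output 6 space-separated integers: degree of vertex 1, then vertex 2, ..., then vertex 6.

Answer: 2 1 2 2 1 2

Derivation:
p_1 = 1: count[1] becomes 1
p_2 = 3: count[3] becomes 1
p_3 = 4: count[4] becomes 1
p_4 = 6: count[6] becomes 1
Degrees (1 + count): deg[1]=1+1=2, deg[2]=1+0=1, deg[3]=1+1=2, deg[4]=1+1=2, deg[5]=1+0=1, deg[6]=1+1=2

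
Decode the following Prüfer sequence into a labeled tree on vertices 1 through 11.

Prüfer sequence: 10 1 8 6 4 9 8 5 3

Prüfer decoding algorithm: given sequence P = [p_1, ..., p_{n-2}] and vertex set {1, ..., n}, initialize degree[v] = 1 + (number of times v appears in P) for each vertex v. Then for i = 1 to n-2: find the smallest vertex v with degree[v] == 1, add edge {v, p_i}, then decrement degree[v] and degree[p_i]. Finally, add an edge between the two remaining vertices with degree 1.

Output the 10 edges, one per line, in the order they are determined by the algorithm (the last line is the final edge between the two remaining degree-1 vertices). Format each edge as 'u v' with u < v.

Initial degrees: {1:2, 2:1, 3:2, 4:2, 5:2, 6:2, 7:1, 8:3, 9:2, 10:2, 11:1}
Step 1: smallest deg-1 vertex = 2, p_1 = 10. Add edge {2,10}. Now deg[2]=0, deg[10]=1.
Step 2: smallest deg-1 vertex = 7, p_2 = 1. Add edge {1,7}. Now deg[7]=0, deg[1]=1.
Step 3: smallest deg-1 vertex = 1, p_3 = 8. Add edge {1,8}. Now deg[1]=0, deg[8]=2.
Step 4: smallest deg-1 vertex = 10, p_4 = 6. Add edge {6,10}. Now deg[10]=0, deg[6]=1.
Step 5: smallest deg-1 vertex = 6, p_5 = 4. Add edge {4,6}. Now deg[6]=0, deg[4]=1.
Step 6: smallest deg-1 vertex = 4, p_6 = 9. Add edge {4,9}. Now deg[4]=0, deg[9]=1.
Step 7: smallest deg-1 vertex = 9, p_7 = 8. Add edge {8,9}. Now deg[9]=0, deg[8]=1.
Step 8: smallest deg-1 vertex = 8, p_8 = 5. Add edge {5,8}. Now deg[8]=0, deg[5]=1.
Step 9: smallest deg-1 vertex = 5, p_9 = 3. Add edge {3,5}. Now deg[5]=0, deg[3]=1.
Final: two remaining deg-1 vertices are 3, 11. Add edge {3,11}.

Answer: 2 10
1 7
1 8
6 10
4 6
4 9
8 9
5 8
3 5
3 11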